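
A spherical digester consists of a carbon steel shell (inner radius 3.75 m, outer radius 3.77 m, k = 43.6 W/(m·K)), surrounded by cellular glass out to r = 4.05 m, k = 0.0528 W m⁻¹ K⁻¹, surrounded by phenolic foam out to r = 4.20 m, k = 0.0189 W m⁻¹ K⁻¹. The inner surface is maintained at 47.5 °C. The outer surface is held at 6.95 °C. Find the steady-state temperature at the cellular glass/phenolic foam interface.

T = 30.2 °C

Resistance network (inner→outer):
  R_carbon steel = (1/3.75 − 1/3.77)/(4πk) = 0.001415/(4π·43.6) = 2.582×10^-6 K/W
  R_cellular glass = (1/3.77 − 1/4.05)/(4πk) = 0.01834/(4π·0.0528) = 0.02764 K/W
  R_phenolic foam = (1/4.05 − 1/4.20)/(4πk) = 0.008818/(4π·0.0189) = 0.03713 K/W
ΣR = 2.582×10^-6 + 0.02764 + 0.03713 = 0.06477 K/W
Q = ΔT/ΣR = (47.5 °C − 6.95 °C)/0.06477 = 626.1 W
From the inner boundary to the cellular glass/phenolic foam interface, ΣR_partial = 0.02764 K/W.
T_interface = T_in − Q·ΣR_partial = 47.5 °C − (626.1)(0.02764) = 30.2 °C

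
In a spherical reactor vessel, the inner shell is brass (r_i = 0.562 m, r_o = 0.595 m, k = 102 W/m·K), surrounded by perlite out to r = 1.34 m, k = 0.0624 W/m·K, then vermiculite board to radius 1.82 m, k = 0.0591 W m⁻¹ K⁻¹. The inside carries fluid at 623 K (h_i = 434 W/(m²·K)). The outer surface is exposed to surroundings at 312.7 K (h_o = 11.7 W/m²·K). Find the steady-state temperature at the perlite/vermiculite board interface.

T = 369.5 K

Series thermal resistances, inner to outer:
  R_conv,in = 1/(4πr²h) = 1/(4π·0.562²·434) = 5.805×10^-4 K/W
  R_brass = (1/0.562 − 1/0.595)/(4πk) = 0.09869/(4π·102) = 7.699×10^-5 K/W
  R_perlite = (1/0.595 − 1/1.34)/(4πk) = 0.9344/(4π·0.0624) = 1.192 K/W
  R_vermiculite board = (1/1.34 − 1/1.82)/(4πk) = 0.1968/(4π·0.0591) = 0.2650 K/W
  R_conv,out = 1/(4πr²h) = 1/(4π·1.82²·11.7) = 0.002053 K/W
ΣR = 5.805×10^-4 + 7.699×10^-5 + 1.192 + 0.2650 + 0.002053 = 1.460 K/W
Q = ΔT/ΣR = (623 K − 312.7 K)/1.460 = 212.5 W
From the inner boundary to the perlite/vermiculite board interface, ΣR_partial = 1.193 K/W.
T_interface = T_in − Q·ΣR_partial = 623 K − (212.5)(1.193) = 369.5 K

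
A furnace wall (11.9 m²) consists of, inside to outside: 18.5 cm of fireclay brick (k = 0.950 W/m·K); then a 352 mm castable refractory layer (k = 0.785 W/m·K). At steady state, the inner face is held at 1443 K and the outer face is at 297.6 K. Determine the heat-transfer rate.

Q = 21200 W

Treat each layer as a resistance in series:
  R_fireclay brick = L/(kA) = 0.185/(0.950·11.9) = 0.01636 K/W
  R_castable refractory = L/(kA) = 0.352/(0.785·11.9) = 0.03768 K/W
ΣR = 0.01636 + 0.03768 = 0.05404 K/W
Q = ΔT/ΣR = (1443 K − 297.6 K)/0.05404 = 21200 W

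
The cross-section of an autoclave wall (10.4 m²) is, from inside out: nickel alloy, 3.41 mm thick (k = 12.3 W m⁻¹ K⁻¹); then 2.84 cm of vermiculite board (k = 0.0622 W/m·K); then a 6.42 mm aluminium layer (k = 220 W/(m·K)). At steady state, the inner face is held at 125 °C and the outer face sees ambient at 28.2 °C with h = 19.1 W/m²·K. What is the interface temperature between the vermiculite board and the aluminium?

Resistance network (inner→outer):
  R_nickel alloy = L/(kA) = 0.00341/(12.3·10.4) = 2.666×10^-5 K/W
  R_vermiculite board = L/(kA) = 0.0284/(0.0622·10.4) = 0.04390 K/W
  R_aluminium = L/(kA) = 0.00642/(220·10.4) = 2.806×10^-6 K/W
  R_conv,out = 1/(hA) = 1/(19.1·10.4) = 0.005034 K/W
ΣR = 2.666×10^-5 + 0.04390 + 2.806×10^-6 + 0.005034 = 0.04896 K/W
Q = ΔT/ΣR = (125 °C − 28.2 °C)/0.04896 = 1977 W
From the inner boundary to the vermiculite board/aluminium interface, ΣR_partial = 0.04393 K/W.
T_interface = T_in − Q·ΣR_partial = 125 °C − (1977)(0.04393) = 38.2 °C

T = 38.2 °C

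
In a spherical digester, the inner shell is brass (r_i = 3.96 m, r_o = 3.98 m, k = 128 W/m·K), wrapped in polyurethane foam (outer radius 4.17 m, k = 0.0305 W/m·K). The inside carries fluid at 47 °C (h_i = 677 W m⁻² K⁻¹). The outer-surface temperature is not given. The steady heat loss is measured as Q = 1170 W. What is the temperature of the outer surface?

Series resistances:
  R_conv,in = 1/(4πr²h) = 1/(4π·3.96²·677) = 7.496×10^-6 K/W
  R_brass = (1/3.96 − 1/3.98)/(4πk) = 0.001269/(4π·128) = 7.889×10^-7 K/W
  R_polyurethane foam = (1/3.98 − 1/4.17)/(4πk) = 0.01145/(4π·0.0305) = 0.02987 K/W
ΣR = 0.02988 K/W
ΔT = Q·ΣR = 1170 × 0.02988 = 34.96 K
Heat flows outward, so T_out = T_in − ΔT = 47 − 34.96 = 12.0 °C

T_out = 12.0 °C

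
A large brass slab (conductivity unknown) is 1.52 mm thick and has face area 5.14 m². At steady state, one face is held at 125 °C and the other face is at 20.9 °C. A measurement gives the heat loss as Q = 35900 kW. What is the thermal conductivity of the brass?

ΣR = ΔT/Q = |125 − 20.9|/3.59×10^7 = 2.900×10^-6 K/W
L/(kA) = 2.900×10^-6 ⇒ k = 0.00152/(2.900×10^-6·5.14) = 102 W/m·K

k = 102 W/m·K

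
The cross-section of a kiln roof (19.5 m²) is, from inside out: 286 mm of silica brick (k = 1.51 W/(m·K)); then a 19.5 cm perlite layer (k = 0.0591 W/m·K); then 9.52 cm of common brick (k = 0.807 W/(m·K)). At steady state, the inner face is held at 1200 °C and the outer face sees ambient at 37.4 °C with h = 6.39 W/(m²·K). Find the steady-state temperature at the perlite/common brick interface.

Series thermal resistances, inner to outer:
  R_silica brick = L/(kA) = 0.286/(1.51·19.5) = 0.009713 K/W
  R_perlite = L/(kA) = 0.195/(0.0591·19.5) = 0.1692 K/W
  R_common brick = L/(kA) = 0.0952/(0.807·19.5) = 0.006050 K/W
  R_conv,out = 1/(hA) = 1/(6.39·19.5) = 0.008025 K/W
ΣR = 0.009713 + 0.1692 + 0.006050 + 0.008025 = 0.1930 K/W
Q = ΔT/ΣR = (1200 °C − 37.4 °C)/0.1930 = 6024 W
From the inner boundary to the perlite/common brick interface, ΣR_partial = 0.1789 K/W.
T_interface = T_in − Q·ΣR_partial = 1200 °C − (6024)(0.1789) = 122 °C

T = 122 °C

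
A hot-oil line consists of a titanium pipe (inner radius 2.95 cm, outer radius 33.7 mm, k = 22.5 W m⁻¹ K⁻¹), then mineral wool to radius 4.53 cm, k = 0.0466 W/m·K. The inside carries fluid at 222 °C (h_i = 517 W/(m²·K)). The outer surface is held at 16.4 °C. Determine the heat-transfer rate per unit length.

Q' = 201 W/m

Resistance network (inner→outer):
  R'_conv,in = 1/(2πr h) = 1/(2π·0.0295·517) = 0.01044 m·K/W
  R'_titanium = ln(0.0337/0.0295)/(2πk) = 0.1331/(2π·22.5) = 9.415×10^-4 m·K/W
  R'_mineral wool = ln(0.0453/0.0337)/(2πk) = 0.2958/(2π·0.0466) = 1.010 m·K/W
ΣR = 0.01044 + 9.415×10^-4 + 1.010 = 1.021 m·K/W
Q' = ΔT/ΣR = (222 °C − 16.4 °C)/1.021 = 201 W/m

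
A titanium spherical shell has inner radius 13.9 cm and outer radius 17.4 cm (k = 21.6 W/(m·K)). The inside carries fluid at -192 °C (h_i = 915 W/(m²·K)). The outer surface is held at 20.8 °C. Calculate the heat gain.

Treat each layer as a resistance in series:
  R_conv,in = 1/(4πr²h) = 1/(4π·0.139²·915) = 0.004501 K/W
  R_titanium = (1/0.139 − 1/0.174)/(4πk) = 1.447/(4π·21.6) = 0.005331 K/W
ΣR = 0.004501 + 0.005331 = 0.009832 K/W
Q = ΔT/ΣR = (-192 °C − 20.8 °C)/0.009832 = -21600 W
(Negative Q ⇒ heat flows inward; heat gain = 21600 W.)

Q = 21.6 kW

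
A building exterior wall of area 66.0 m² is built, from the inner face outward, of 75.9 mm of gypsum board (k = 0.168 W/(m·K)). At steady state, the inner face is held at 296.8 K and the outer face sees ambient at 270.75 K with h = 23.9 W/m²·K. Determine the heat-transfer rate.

Series thermal resistances, inner to outer:
  R_gypsum board = L/(kA) = 0.0759/(0.168·66.0) = 0.006845 K/W
  R_conv,out = 1/(hA) = 1/(23.9·66.0) = 6.340×10^-4 K/W
ΣR = 0.006845 + 6.340×10^-4 = 0.007479 K/W
Q = ΔT/ΣR = (296.8 K − 270.75 K)/0.007479 = 3480 W

Q = 3480 W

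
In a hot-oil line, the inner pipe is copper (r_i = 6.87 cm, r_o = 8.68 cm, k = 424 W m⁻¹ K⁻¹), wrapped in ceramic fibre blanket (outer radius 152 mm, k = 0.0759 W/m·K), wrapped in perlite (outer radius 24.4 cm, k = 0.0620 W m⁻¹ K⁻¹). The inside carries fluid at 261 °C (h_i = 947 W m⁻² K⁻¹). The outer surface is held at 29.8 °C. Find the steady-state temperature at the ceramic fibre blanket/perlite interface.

Series thermal resistances, inner to outer:
  R'_conv,in = 1/(2πr h) = 1/(2π·0.0687·947) = 0.002446 m·K/W
  R'_copper = ln(0.0868/0.0687)/(2πk) = 0.2339/(2π·424) = 8.778×10^-5 m·K/W
  R'_ceramic fibre blanket = ln(0.152/0.0868)/(2πk) = 0.5603/(2π·0.0759) = 1.175 m·K/W
  R'_perlite = ln(0.244/0.152)/(2πk) = 0.4733/(2π·0.0620) = 1.215 m·K/W
ΣR = 0.002446 + 8.778×10^-5 + 1.175 + 1.215 = 2.393 m·K/W
Q' = ΔT/ΣR = (261 °C − 29.8 °C)/2.393 = 96.62 W/m
From the inner boundary to the ceramic fibre blanket/perlite interface, ΣR_partial = 1.178 m·K/W.
T_interface = T_in − Q'·ΣR_partial = 261 °C − (96.62)(1.178) = 147 °C

T = 147 °C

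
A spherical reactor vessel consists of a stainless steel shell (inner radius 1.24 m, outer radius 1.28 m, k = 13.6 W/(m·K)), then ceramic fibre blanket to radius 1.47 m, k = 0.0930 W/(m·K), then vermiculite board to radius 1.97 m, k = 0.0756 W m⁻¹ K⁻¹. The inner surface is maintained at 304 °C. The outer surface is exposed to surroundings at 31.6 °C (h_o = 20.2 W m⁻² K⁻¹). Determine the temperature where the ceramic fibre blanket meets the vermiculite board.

Resistance network (inner→outer):
  R_stainless steel = (1/1.24 − 1/1.28)/(4πk) = 0.02520/(4π·13.6) = 1.475×10^-4 K/W
  R_ceramic fibre blanket = (1/1.28 − 1/1.47)/(4πk) = 0.1010/(4π·0.0930) = 0.08640 K/W
  R_vermiculite board = (1/1.47 − 1/1.97)/(4πk) = 0.1727/(4π·0.0756) = 0.1817 K/W
  R_conv,out = 1/(4πr²h) = 1/(4π·1.97²·20.2) = 0.001015 K/W
ΣR = 1.475×10^-4 + 0.08640 + 0.1817 + 0.001015 = 0.2693 K/W
Q = ΔT/ΣR = (304 °C − 31.6 °C)/0.2693 = 1012 W
From the inner boundary to the ceramic fibre blanket/vermiculite board interface, ΣR_partial = 0.08655 K/W.
T_interface = T_in − Q·ΣR_partial = 304 °C − (1012)(0.08655) = 216 °C

T = 216 °C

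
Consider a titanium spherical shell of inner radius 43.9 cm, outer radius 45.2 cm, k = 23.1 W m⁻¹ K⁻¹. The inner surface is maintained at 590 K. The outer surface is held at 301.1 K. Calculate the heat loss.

Q = 4πk·ΔT/(1/r₁ − 1/r₂) = 4π × 23.1 × 288.9 / (1/0.439 − 1/0.452) = 1.28×10^6 W

Q = 1.28×10^6 W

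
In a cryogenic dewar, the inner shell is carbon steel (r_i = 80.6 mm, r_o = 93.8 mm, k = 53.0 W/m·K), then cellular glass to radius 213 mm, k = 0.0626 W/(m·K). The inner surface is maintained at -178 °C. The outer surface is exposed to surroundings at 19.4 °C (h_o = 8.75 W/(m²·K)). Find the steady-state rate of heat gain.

Q = 25.3 W

Series thermal resistances, inner to outer:
  R_carbon steel = (1/0.0806 − 1/0.0938)/(4πk) = 1.746/(4π·53.0) = 0.002622 K/W
  R_cellular glass = (1/0.0938 − 1/0.213)/(4πk) = 5.966/(4π·0.0626) = 7.584 K/W
  R_conv,out = 1/(4πr²h) = 1/(4π·0.213²·8.75) = 0.2005 K/W
ΣR = 0.002622 + 7.584 + 0.2005 = 7.787 K/W
Q = ΔT/ΣR = (-178 °C − 19.4 °C)/7.787 = -25.3 W
(Negative Q ⇒ heat flows inward; heat gain = 25.3 W.)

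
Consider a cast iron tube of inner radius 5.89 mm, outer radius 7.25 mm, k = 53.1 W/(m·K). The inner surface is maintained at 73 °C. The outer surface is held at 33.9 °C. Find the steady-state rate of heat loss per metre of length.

Q' = 62800 W/m

Q' = 2πk·ΔT/ln(r₂/r₁) = 2π × 53.1 × 39.1 / ln(0.00725/0.00589) = 62800 W/m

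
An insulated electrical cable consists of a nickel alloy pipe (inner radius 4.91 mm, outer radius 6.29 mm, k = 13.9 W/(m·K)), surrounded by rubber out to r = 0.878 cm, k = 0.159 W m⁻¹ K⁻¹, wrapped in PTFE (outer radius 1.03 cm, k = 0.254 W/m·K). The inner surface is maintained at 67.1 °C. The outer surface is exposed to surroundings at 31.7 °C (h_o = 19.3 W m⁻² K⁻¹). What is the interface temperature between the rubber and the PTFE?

T = 57.5 °C

Treat each layer as a resistance in series:
  R'_nickel alloy = ln(0.00629/0.00491)/(2πk) = 0.2477/(2π·13.9) = 0.002836 m·K/W
  R'_rubber = ln(0.00878/0.00629)/(2πk) = 0.3335/(2π·0.159) = 0.3338 m·K/W
  R'_PTFE = ln(0.0103/0.00878)/(2πk) = 0.1597/(2π·0.254) = 0.1000 m·K/W
  R'_conv,out = 1/(2πr h) = 1/(2π·0.0103·19.3) = 0.8006 m·K/W
ΣR = 0.002836 + 0.3338 + 0.1000 + 0.8006 = 1.237 m·K/W
Q' = ΔT/ΣR = (67.1 °C − 31.7 °C)/1.237 = 28.62 W/m
From the inner boundary to the rubber/PTFE interface, ΣR_partial = 0.3366 m·K/W.
T_interface = T_in − Q'·ΣR_partial = 67.1 °C − (28.62)(0.3366) = 57.5 °C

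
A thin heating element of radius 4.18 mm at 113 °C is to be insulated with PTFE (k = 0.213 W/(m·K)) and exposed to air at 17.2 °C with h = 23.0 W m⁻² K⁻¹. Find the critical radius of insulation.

r_cr = 0.926 cm

For a cylinder, r_cr = k_ins/h = 0.213/23.0 = 0.00926 m = 0.926 cm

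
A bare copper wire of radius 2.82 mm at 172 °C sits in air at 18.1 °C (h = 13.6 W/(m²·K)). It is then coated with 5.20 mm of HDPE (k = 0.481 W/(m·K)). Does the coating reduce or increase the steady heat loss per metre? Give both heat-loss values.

Critical radius for a cylinder: r_cr = k/h = 0.0354 m = 3.54 cm.
Outer radius after coating: r₂ = 0.00282 + 0.00520 = 0.00802 m.
Since r₁ < r_cr and r₂ ≤ r_cr, the coating moves toward the maximum at r_cr — heat loss rises.
Bare: R = 1/(2πr₁h) = 4.150 m·K/W; Q = 153.9/4.150 = 37.1 W/m.
Coated: R = R_cond + R_conv = 1.805 m·K/W; Q = 153.9/1.805 = 85.3 W/m.

increases: 37.1 → 85.3 W/m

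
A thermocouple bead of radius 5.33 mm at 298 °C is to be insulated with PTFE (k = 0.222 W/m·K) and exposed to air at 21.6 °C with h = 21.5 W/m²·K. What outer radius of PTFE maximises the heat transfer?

r_cr = 2.07 cm

For a sphere, r_cr = 2k_ins/h = 2·0.222/21.5 = 0.0207 m = 2.07 cm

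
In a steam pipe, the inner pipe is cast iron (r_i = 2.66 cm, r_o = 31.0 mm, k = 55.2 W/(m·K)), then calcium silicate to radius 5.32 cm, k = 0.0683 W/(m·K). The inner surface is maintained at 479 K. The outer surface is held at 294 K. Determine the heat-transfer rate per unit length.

Treat each layer as a resistance in series:
  R'_cast iron = ln(0.0310/0.0266)/(2πk) = 0.1531/(2π·55.2) = 4.414×10^-4 m·K/W
  R'_calcium silicate = ln(0.0532/0.0310)/(2πk) = 0.5401/(2π·0.0683) = 1.258 m·K/W
ΣR = 4.414×10^-4 + 1.258 = 1.258 m·K/W
Q' = ΔT/ΣR = (479 K − 294 K)/1.258 = 147 W/m

Q' = 147 W/m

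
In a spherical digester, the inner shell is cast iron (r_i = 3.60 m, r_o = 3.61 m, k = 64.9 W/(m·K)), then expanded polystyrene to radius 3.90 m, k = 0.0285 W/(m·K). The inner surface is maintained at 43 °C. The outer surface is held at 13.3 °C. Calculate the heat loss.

Q = 516 W

Series thermal resistances, inner to outer:
  R_cast iron = (1/3.60 − 1/3.61)/(4πk) = 7.695×10^-4/(4π·64.9) = 9.435×10^-7 K/W
  R_expanded polystyrene = (1/3.61 − 1/3.90)/(4πk) = 0.02060/(4π·0.0285) = 0.05751 K/W
ΣR = 9.435×10^-7 + 0.05751 = 0.05751 K/W
Q = ΔT/ΣR = (43 °C − 13.3 °C)/0.05751 = 516 W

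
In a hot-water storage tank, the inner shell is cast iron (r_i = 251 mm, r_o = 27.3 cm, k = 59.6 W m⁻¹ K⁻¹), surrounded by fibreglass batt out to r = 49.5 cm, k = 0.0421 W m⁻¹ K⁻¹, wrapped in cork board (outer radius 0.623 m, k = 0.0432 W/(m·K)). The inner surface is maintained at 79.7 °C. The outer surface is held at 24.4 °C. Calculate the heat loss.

Treat each layer as a resistance in series:
  R_cast iron = (1/0.251 − 1/0.273)/(4πk) = 0.3211/(4π·59.6) = 4.287×10^-4 K/W
  R_fibreglass batt = (1/0.273 − 1/0.495)/(4πk) = 1.643/(4π·0.0421) = 3.105 K/W
  R_cork board = (1/0.495 − 1/0.623)/(4πk) = 0.4151/(4π·0.0432) = 0.7646 K/W
ΣR = 4.287×10^-4 + 3.105 + 0.7646 = 3.870 K/W
Q = ΔT/ΣR = (79.7 °C − 24.4 °C)/3.870 = 14.3 W

Q = 14.3 W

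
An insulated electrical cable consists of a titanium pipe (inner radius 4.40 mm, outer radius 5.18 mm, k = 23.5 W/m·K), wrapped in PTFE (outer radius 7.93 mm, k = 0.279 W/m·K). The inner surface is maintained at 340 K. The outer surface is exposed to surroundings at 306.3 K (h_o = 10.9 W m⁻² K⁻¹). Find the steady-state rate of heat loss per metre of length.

Q' = 16.2 W/m

Treat each layer as a resistance in series:
  R'_titanium = ln(0.00518/0.00440)/(2πk) = 0.1632/(2π·23.5) = 0.001105 m·K/W
  R'_PTFE = ln(0.00793/0.00518)/(2πk) = 0.4258/(2π·0.279) = 0.2429 m·K/W
  R'_conv,out = 1/(2πr h) = 1/(2π·0.00793·10.9) = 1.841 m·K/W
ΣR = 0.001105 + 0.2429 + 1.841 = 2.085 m·K/W
Q' = ΔT/ΣR = (340 K − 306.3 K)/2.085 = 16.2 W/m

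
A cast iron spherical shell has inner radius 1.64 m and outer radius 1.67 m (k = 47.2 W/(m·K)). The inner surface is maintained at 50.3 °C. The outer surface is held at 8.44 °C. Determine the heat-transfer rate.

Q = 2.27×10^6 W

Q = 4πk·ΔT/(1/r₁ − 1/r₂) = 4π × 47.2 × 41.86 / (1/1.64 − 1/1.67) = 2.27×10^6 W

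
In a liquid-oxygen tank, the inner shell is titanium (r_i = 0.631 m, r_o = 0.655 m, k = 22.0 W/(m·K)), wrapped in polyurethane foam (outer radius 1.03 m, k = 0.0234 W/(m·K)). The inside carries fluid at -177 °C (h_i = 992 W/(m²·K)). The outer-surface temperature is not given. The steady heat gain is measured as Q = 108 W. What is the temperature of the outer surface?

T_out = 27.2 °C

Sum the resistances:
  R_conv,in = 1/(4πr²h) = 1/(4π·0.631²·992) = 2.015×10^-4 K/W
  R_titanium = (1/0.631 − 1/0.655)/(4πk) = 0.05807/(4π·22.0) = 2.100×10^-4 K/W
  R_polyurethane foam = (1/0.655 − 1/1.03)/(4πk) = 0.5558/(4π·0.0234) = 1.890 K/W
ΣR = 1.891 K/W
ΔT = Q·ΣR = 108 × 1.891 = 204.2 K
Heat flows inward, so T_out = T_in + ΔT = -177 + 204.2 = 27.2 °C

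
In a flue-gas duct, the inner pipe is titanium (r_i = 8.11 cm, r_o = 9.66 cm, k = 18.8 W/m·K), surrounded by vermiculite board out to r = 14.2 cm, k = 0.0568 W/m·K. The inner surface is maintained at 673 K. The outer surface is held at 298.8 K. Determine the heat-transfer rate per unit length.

Resistance network (inner→outer):
  R'_titanium = ln(0.0966/0.0811)/(2πk) = 0.1749/(2π·18.8) = 0.001481 m·K/W
  R'_vermiculite board = ln(0.142/0.0966)/(2πk) = 0.3852/(2π·0.0568) = 1.079 m·K/W
ΣR = 0.001481 + 1.079 = 1.080 m·K/W
Q' = ΔT/ΣR = (673 K − 298.8 K)/1.080 = 346 W/m

Q' = 346 W/m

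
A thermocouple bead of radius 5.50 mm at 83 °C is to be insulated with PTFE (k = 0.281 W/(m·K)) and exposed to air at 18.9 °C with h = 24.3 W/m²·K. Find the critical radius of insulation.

For a sphere, r_cr = 2k_ins/h = 2·0.281/24.3 = 0.0231 m = 2.31 cm

r_cr = 2.31 cm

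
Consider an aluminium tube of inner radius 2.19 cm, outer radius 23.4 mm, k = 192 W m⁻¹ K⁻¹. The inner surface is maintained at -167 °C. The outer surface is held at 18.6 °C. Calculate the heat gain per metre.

Q' = 2πk·ΔT/ln(r₂/r₁) = 2π × 192 × 185.6 / ln(0.0234/0.0219) = 3.38×10^6 W/m

Q' = 3.38×10^6 W/m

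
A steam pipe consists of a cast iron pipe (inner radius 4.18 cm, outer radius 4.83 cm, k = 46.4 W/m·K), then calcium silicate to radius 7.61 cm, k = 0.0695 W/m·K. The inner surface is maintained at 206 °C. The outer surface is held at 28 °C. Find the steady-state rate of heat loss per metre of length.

Treat each layer as a resistance in series:
  R'_cast iron = ln(0.0483/0.0418)/(2πk) = 0.1445/(2π·46.4) = 4.958×10^-4 m·K/W
  R'_calcium silicate = ln(0.0761/0.0483)/(2πk) = 0.4546/(2π·0.0695) = 1.041 m·K/W
ΣR = 4.958×10^-4 + 1.041 = 1.041 m·K/W
Q' = ΔT/ΣR = (206 °C − 28 °C)/1.041 = 171 W/m

Q' = 171 W/m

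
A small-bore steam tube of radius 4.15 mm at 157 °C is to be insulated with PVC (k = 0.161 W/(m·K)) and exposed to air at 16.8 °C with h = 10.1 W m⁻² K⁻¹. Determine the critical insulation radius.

For a cylinder, r_cr = k_ins/h = 0.161/10.1 = 0.0159 m = 1.59 cm

r_cr = 1.59 cm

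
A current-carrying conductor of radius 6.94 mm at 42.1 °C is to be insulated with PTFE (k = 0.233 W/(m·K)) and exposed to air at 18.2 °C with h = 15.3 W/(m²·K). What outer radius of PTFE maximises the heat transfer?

For a cylinder, r_cr = k_ins/h = 0.233/15.3 = 0.0152 m = 1.52 cm

r_cr = 1.52 cm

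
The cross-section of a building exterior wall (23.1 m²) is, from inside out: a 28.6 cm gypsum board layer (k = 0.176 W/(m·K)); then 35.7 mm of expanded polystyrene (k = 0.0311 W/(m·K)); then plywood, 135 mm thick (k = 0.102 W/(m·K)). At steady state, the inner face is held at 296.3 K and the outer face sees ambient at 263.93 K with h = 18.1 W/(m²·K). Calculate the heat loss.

Treat each layer as a resistance in series:
  R_gypsum board = L/(kA) = 0.286/(0.176·23.1) = 0.07035 K/W
  R_expanded polystyrene = L/(kA) = 0.0357/(0.0311·23.1) = 0.04969 K/W
  R_plywood = L/(kA) = 0.135/(0.102·23.1) = 0.05730 K/W
  R_conv,out = 1/(hA) = 1/(18.1·23.1) = 0.002392 K/W
ΣR = 0.07035 + 0.04969 + 0.05730 + 0.002392 = 0.1797 K/W
Q = ΔT/ΣR = (296.3 K − 263.93 K)/0.1797 = 180 W

Q = 180 W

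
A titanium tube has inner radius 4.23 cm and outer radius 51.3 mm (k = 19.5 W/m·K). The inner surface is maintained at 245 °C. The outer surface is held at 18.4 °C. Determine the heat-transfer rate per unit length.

Q' = 144 kW/m

Q' = 2πk·ΔT/ln(r₂/r₁) = 2π × 19.5 × 226.6 / ln(0.0513/0.0423) = 1.44×10^5 W/m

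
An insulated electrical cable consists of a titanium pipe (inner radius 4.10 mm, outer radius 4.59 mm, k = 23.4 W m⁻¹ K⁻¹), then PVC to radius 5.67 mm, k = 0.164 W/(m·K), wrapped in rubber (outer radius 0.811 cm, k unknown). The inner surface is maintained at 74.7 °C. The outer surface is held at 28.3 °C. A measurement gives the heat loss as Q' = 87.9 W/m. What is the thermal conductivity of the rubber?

ΣR = ΔT/Q' = |74.7 − 28.3|/87.9 = 0.5279 m·K/W
Known resistances:
  R'_titanium = ln(0.00459/0.00410)/(2πk) = 0.1129/(2π·23.4) = 7.678×10^-4 m·K/W
  R'_PVC = ln(0.00567/0.00459)/(2πk) = 0.2113/(2π·0.164) = 0.2051 m·K/W
R_rubber = ΣR − ΣR_known = 0.5279 − 0.2059 = 0.3220 m·K/W
ln(r₂/r₁)/(2πk) = 0.3220 ⇒ k = 0.3579/(2π·0.3220) = 0.177 W/m·K

k = 0.177 W/m·K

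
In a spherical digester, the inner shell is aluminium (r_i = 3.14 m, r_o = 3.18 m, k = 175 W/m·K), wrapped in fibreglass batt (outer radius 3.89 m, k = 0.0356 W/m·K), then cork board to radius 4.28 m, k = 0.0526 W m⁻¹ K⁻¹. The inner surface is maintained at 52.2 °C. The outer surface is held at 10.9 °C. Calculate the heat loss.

Q = 252 W

Resistance network (inner→outer):
  R_aluminium = (1/3.14 − 1/3.18)/(4πk) = 0.004006/(4π·175) = 1.822×10^-6 K/W
  R_fibreglass batt = (1/3.18 − 1/3.89)/(4πk) = 0.05740/(4π·0.0356) = 0.1283 K/W
  R_cork board = (1/3.89 − 1/4.28)/(4πk) = 0.02342/(4π·0.0526) = 0.03544 K/W
ΣR = 1.822×10^-6 + 0.1283 + 0.03544 = 0.1637 K/W
Q = ΔT/ΣR = (52.2 °C − 10.9 °C)/0.1637 = 252 W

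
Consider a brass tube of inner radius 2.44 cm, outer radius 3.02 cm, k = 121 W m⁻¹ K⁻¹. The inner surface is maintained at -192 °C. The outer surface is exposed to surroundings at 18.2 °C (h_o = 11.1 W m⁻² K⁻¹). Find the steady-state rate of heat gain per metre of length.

Treat each layer as a resistance in series:
  R'_brass = ln(0.0302/0.0244)/(2πk) = 0.2133/(2π·121) = 2.805×10^-4 m·K/W
  R'_conv,out = 1/(2πr h) = 1/(2π·0.0302·11.1) = 0.4748 m·K/W
ΣR = 2.805×10^-4 + 0.4748 = 0.4751 m·K/W
Q' = ΔT/ΣR = (-192 °C − 18.2 °C)/0.4751 = -442 W/m
(Negative Q' ⇒ heat flows inward; heat gain = 442 W/m.)

Q' = 442 W/m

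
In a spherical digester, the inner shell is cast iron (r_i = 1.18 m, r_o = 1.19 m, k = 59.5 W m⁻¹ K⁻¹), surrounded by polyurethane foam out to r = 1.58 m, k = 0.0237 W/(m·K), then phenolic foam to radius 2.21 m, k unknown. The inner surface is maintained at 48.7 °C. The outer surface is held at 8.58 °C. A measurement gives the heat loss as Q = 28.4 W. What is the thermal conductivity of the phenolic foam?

ΣR = ΔT/Q = |48.7 − 8.58|/28.4 = 1.413 K/W
Known resistances:
  R_cast iron = (1/1.18 − 1/1.19)/(4πk) = 0.007121/(4π·59.5) = 9.525×10^-6 K/W
  R_polyurethane foam = (1/1.19 − 1/1.58)/(4πk) = 0.2074/(4π·0.0237) = 0.6965 K/W
R_phenolic foam = ΣR − ΣR_known = 1.413 − 0.6965 = 0.7165 K/W
(1/r₁−1/r₂)/(4πk) = 0.7165 ⇒ k = 0.1804/(4π·0.7165) = 0.0200 W/m·K

k = 0.0200 W/m·K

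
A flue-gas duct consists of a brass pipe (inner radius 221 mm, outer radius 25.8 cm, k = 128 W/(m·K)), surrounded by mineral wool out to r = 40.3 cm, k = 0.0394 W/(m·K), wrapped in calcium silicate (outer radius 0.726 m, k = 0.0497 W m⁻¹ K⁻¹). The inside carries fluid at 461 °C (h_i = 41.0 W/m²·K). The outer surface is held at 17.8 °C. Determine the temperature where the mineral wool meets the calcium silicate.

Series thermal resistances, inner to outer:
  R'_conv,in = 1/(2πr h) = 1/(2π·0.221·41.0) = 0.01756 m·K/W
  R'_brass = ln(0.258/0.221)/(2πk) = 0.1548/(2π·128) = 1.925×10^-4 m·K/W
  R'_mineral wool = ln(0.403/0.258)/(2πk) = 0.4460/(2π·0.0394) = 1.802 m·K/W
  R'_calcium silicate = ln(0.726/0.403)/(2πk) = 0.5886/(2π·0.0497) = 1.885 m·K/W
ΣR = 0.01756 + 1.925×10^-4 + 1.802 + 1.885 = 3.705 m·K/W
Q' = ΔT/ΣR = (461 °C − 17.8 °C)/3.705 = 119.6 W/m
From the inner boundary to the mineral wool/calcium silicate interface, ΣR_partial = 1.820 m·K/W.
T_interface = T_in − Q'·ΣR_partial = 461 °C − (119.6)(1.820) = 243 °C

T = 243 °C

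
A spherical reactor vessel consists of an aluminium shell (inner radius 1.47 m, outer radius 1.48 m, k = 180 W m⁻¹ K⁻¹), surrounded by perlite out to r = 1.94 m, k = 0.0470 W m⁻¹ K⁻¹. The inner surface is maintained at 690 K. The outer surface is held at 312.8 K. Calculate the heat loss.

Q = 1390 W

Series thermal resistances, inner to outer:
  R_aluminium = (1/1.47 − 1/1.48)/(4πk) = 0.004596/(4π·180) = 2.032×10^-6 K/W
  R_perlite = (1/1.48 − 1/1.94)/(4πk) = 0.1602/(4π·0.0470) = 0.2713 K/W
ΣR = 2.032×10^-6 + 0.2713 = 0.2713 K/W
Q = ΔT/ΣR = (690 K − 312.8 K)/0.2713 = 1390 W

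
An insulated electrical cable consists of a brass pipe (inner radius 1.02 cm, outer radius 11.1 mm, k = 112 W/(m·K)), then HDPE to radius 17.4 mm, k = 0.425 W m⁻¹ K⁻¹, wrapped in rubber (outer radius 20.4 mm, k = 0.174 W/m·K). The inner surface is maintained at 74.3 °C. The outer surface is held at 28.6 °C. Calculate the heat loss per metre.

Treat each layer as a resistance in series:
  R'_brass = ln(0.0111/0.0102)/(2πk) = 0.08456/(2π·112) = 1.202×10^-4 m·K/W
  R'_HDPE = ln(0.0174/0.0111)/(2πk) = 0.4495/(2π·0.425) = 0.1683 m·K/W
  R'_rubber = ln(0.0204/0.0174)/(2πk) = 0.1591/(2π·0.174) = 0.1455 m·K/W
ΣR = 1.202×10^-4 + 0.1683 + 0.1455 = 0.3139 m·K/W
Q' = ΔT/ΣR = (74.3 °C − 28.6 °C)/0.3139 = 146 W/m

Q' = 146 W/m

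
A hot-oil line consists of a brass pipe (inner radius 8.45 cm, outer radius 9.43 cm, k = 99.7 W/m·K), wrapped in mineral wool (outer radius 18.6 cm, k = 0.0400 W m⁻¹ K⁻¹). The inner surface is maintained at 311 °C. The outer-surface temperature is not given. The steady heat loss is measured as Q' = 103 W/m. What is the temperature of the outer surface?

Sum the resistances:
  R'_brass = ln(0.0943/0.0845)/(2πk) = 0.1097/(2π·99.7) = 1.752×10^-4 m·K/W
  R'_mineral wool = ln(0.186/0.0943)/(2πk) = 0.6793/(2π·0.0400) = 2.703 m·K/W
ΣR = 2.703 m·K/W
ΔT = Q'·ΣR = 103 × 2.703 = 278.4 K
Heat flows outward, so T_out = T_in − ΔT = 311 − 278.4 = 32.6 °C

T_out = 32.6 °C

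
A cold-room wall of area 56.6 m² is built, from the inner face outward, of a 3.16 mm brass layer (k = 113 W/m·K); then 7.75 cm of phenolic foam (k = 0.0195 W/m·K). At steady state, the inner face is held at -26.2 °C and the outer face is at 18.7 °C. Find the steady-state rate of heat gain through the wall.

Resistance network (inner→outer):
  R_brass = L/(kA) = 0.00316/(113·56.6) = 4.941×10^-7 K/W
  R_phenolic foam = L/(kA) = 0.0775/(0.0195·56.6) = 0.07022 K/W
ΣR = 4.941×10^-7 + 0.07022 = 0.07022 K/W
Q = ΔT/ΣR = (-26.2 °C − 18.7 °C)/0.07022 = -639 W
(Negative Q ⇒ heat flows inward; heat gain = 639 W.)

Q = 639 W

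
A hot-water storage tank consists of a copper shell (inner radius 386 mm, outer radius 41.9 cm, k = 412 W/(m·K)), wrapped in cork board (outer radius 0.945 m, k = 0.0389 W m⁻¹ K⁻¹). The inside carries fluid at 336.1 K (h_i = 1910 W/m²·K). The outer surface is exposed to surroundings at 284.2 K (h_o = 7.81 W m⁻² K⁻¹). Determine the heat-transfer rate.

Series thermal resistances, inner to outer:
  R_conv,in = 1/(4πr²h) = 1/(4π·0.386²·1910) = 2.796×10^-4 K/W
  R_copper = (1/0.386 − 1/0.419)/(4πk) = 0.2040/(4π·412) = 3.941×10^-5 K/W
  R_cork board = (1/0.419 − 1/0.945)/(4πk) = 1.328/(4π·0.0389) = 2.718 K/W
  R_conv,out = 1/(4πr²h) = 1/(4π·0.945²·7.81) = 0.01141 K/W
ΣR = 2.796×10^-4 + 3.941×10^-5 + 2.718 + 0.01141 = 2.730 K/W
Q = ΔT/ΣR = (336.1 K − 284.2 K)/2.730 = 19.0 W

Q = 19.0 W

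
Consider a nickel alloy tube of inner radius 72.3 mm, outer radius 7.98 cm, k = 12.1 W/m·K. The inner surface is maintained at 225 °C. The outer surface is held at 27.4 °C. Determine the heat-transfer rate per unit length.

Q' = 152 kW/m

Q' = 2πk·ΔT/ln(r₂/r₁) = 2π × 12.1 × 197.6 / ln(0.0798/0.0723) = 1.52×10^5 W/m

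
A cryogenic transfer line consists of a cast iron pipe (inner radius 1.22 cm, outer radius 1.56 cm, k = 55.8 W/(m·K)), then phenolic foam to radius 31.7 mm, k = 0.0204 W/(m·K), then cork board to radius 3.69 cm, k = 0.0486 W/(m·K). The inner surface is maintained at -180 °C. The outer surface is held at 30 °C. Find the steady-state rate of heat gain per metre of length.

Resistance network (inner→outer):
  R'_cast iron = ln(0.0156/0.0122)/(2πk) = 0.2458/(2π·55.8) = 7.012×10^-4 m·K/W
  R'_phenolic foam = ln(0.0317/0.0156)/(2πk) = 0.7090/(2π·0.0204) = 5.532 m·K/W
  R'_cork board = ln(0.0369/0.0317)/(2πk) = 0.1519/(2π·0.0486) = 0.4974 m·K/W
ΣR = 7.012×10^-4 + 5.532 + 0.4974 = 6.030 m·K/W
Q' = ΔT/ΣR = (-180 °C − 30 °C)/6.030 = -34.8 W/m
(Negative Q' ⇒ heat flows inward; heat gain = 34.8 W/m.)

Q' = 34.8 W/m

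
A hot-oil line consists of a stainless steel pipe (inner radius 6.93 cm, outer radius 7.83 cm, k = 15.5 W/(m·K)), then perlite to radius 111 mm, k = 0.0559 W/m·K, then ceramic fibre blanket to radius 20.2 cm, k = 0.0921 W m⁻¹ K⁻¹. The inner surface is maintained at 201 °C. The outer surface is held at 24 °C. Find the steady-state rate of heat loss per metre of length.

Treat each layer as a resistance in series:
  R'_stainless steel = ln(0.0783/0.0693)/(2πk) = 0.1221/(2π·15.5) = 0.001254 m·K/W
  R'_perlite = ln(0.111/0.0783)/(2πk) = 0.3490/(2π·0.0559) = 0.9936 m·K/W
  R'_ceramic fibre blanket = ln(0.202/0.111)/(2πk) = 0.5987/(2π·0.0921) = 1.035 m·K/W
ΣR = 0.001254 + 0.9936 + 1.035 = 2.030 m·K/W
Q' = ΔT/ΣR = (201 °C − 24 °C)/2.030 = 87.2 W/m

Q' = 87.2 W/m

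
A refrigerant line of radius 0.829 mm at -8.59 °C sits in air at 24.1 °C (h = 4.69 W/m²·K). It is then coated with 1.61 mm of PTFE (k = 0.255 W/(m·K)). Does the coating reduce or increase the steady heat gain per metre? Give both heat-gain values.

increases: 0.799 → 2.24 W/m

Critical radius for a cylinder: r_cr = k/h = 0.0544 m = 5.44 cm.
Outer radius after coating: r₂ = 8.29×10^-4 + 0.00161 = 0.002439 m.
Since r₁ < r_cr and r₂ ≤ r_cr, the coating moves toward the maximum at r_cr — heat gain rises.
Bare: R = 1/(2πr₁h) = 40.93 m·K/W; Q = 32.69/40.93 = 0.799 W/m.
Coated: R = R_cond + R_conv = 14.59 m·K/W; Q = 32.69/14.59 = 2.24 W/m.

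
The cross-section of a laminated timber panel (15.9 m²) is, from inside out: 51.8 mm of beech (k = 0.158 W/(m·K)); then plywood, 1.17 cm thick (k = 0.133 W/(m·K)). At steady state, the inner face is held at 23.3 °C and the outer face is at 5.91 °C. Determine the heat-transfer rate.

Series thermal resistances, inner to outer:
  R_beech = L/(kA) = 0.0518/(0.158·15.9) = 0.02062 K/W
  R_plywood = L/(kA) = 0.0117/(0.133·15.9) = 0.005533 K/W
ΣR = 0.02062 + 0.005533 = 0.02615 K/W
Q = ΔT/ΣR = (23.3 °C − 5.91 °C)/0.02615 = 665 W

Q = 665 W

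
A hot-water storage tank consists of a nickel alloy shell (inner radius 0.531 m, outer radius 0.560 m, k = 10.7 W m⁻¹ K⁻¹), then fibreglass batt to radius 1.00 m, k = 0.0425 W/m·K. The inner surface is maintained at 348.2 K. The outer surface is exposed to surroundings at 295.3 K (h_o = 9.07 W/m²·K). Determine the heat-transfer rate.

Q = 35.7 W

Resistance network (inner→outer):
  R_nickel alloy = (1/0.531 − 1/0.560)/(4πk) = 0.09752/(4π·10.7) = 7.253×10^-4 K/W
  R_fibreglass batt = (1/0.560 − 1/1.00)/(4πk) = 0.7857/(4π·0.0425) = 1.471 K/W
  R_conv,out = 1/(4πr²h) = 1/(4π·1.00²·9.07) = 0.008774 K/W
ΣR = 7.253×10^-4 + 1.471 + 0.008774 = 1.480 K/W
Q = ΔT/ΣR = (348.2 K − 295.3 K)/1.480 = 35.7 W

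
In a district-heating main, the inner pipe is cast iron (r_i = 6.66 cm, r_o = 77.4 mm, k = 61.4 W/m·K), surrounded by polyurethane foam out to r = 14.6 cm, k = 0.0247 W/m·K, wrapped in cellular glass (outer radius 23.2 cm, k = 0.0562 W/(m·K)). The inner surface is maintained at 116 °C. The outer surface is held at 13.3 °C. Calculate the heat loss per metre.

Series thermal resistances, inner to outer:
  R'_cast iron = ln(0.0774/0.0666)/(2πk) = 0.1503/(2π·61.4) = 3.895×10^-4 m·K/W
  R'_polyurethane foam = ln(0.146/0.0774)/(2πk) = 0.6346/(2π·0.0247) = 4.089 m·K/W
  R'_cellular glass = ln(0.232/0.146)/(2πk) = 0.4631/(2π·0.0562) = 1.312 m·K/W
ΣR = 3.895×10^-4 + 4.089 + 1.312 = 5.401 m·K/W
Q' = ΔT/ΣR = (116 °C − 13.3 °C)/5.401 = 19.0 W/m

Q' = 19.0 W/m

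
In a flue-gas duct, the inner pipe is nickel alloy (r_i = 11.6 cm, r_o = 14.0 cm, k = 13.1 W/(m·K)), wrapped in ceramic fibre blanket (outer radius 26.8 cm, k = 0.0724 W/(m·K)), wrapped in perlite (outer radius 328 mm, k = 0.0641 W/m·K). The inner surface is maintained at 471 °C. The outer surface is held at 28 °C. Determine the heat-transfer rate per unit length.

Series thermal resistances, inner to outer:
  R'_nickel alloy = ln(0.140/0.116)/(2πk) = 0.1881/(2π·13.1) = 0.002285 m·K/W
  R'_ceramic fibre blanket = ln(0.268/0.140)/(2πk) = 0.6493/(2π·0.0724) = 1.427 m·K/W
  R'_perlite = ln(0.328/0.268)/(2πk) = 0.2020/(2π·0.0641) = 0.5016 m·K/W
ΣR = 0.002285 + 1.427 + 0.5016 = 1.931 m·K/W
Q' = ΔT/ΣR = (471 °C − 28 °C)/1.931 = 229 W/m

Q' = 229 W/m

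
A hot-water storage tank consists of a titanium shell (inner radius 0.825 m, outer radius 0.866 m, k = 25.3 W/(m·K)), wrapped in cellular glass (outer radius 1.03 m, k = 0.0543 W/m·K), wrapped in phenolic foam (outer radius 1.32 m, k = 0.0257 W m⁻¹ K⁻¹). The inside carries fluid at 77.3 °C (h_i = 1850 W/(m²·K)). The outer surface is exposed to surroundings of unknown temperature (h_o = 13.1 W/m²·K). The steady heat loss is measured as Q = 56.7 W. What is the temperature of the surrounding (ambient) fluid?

T_out = 24.4 °C

Sum the resistances:
  R_conv,in = 1/(4πr²h) = 1/(4π·0.825²·1850) = 6.320×10^-5 K/W
  R_titanium = (1/0.825 − 1/0.866)/(4πk) = 0.05739/(4π·25.3) = 1.805×10^-4 K/W
  R_cellular glass = (1/0.866 − 1/1.03)/(4πk) = 0.1839/(4π·0.0543) = 0.2695 K/W
  R_phenolic foam = (1/1.03 − 1/1.32)/(4πk) = 0.2133/(4π·0.0257) = 0.6605 K/W
  R_conv,out = 1/(4πr²h) = 1/(4π·1.32²·13.1) = 0.003486 K/W
ΣR = 0.9336 K/W
ΔT = Q·ΣR = 56.7 × 0.9336 = 52.94 K
Heat flows outward, so T_out = T_in − ΔT = 77.3 − 52.94 = 24.4 °C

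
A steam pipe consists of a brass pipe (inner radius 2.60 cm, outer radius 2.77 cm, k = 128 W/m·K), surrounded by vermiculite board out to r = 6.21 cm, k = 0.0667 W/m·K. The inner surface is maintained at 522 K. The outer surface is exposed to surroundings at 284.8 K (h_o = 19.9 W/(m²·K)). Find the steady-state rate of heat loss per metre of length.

Q' = 115 W/m

Resistance network (inner→outer):
  R'_brass = ln(0.0277/0.0260)/(2πk) = 0.06334/(2π·128) = 7.875×10^-5 m·K/W
  R'_vermiculite board = ln(0.0621/0.0277)/(2πk) = 0.8073/(2π·0.0667) = 1.926 m·K/W
  R'_conv,out = 1/(2πr h) = 1/(2π·0.0621·19.9) = 0.1288 m·K/W
ΣR = 7.875×10^-5 + 1.926 + 0.1288 = 2.055 m·K/W
Q' = ΔT/ΣR = (522 K − 284.8 K)/2.055 = 115 W/m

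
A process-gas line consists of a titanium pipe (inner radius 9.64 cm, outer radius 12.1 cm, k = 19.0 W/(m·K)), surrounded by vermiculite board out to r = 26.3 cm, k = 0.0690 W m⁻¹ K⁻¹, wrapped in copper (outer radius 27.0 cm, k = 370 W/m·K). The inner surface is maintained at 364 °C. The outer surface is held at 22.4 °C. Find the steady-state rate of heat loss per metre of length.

Q' = 191 W/m

Series thermal resistances, inner to outer:
  R'_titanium = ln(0.121/0.0964)/(2πk) = 0.2273/(2π·19.0) = 0.001904 m·K/W
  R'_vermiculite board = ln(0.263/0.121)/(2πk) = 0.7764/(2π·0.0690) = 1.791 m·K/W
  R'_copper = ln(0.270/0.263)/(2πk) = 0.02627/(2π·370) = 1.130×10^-5 m·K/W
ΣR = 0.001904 + 1.791 + 1.130×10^-5 = 1.793 m·K/W
Q' = ΔT/ΣR = (364 °C − 22.4 °C)/1.793 = 191 W/m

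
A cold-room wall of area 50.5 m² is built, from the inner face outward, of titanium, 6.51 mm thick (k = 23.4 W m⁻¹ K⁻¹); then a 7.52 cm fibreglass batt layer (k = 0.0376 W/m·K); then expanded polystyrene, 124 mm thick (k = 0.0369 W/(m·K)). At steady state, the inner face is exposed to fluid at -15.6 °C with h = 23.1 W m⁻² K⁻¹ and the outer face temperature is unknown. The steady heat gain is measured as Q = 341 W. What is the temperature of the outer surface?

T_out = 20.9 °C

Sum the resistances:
  R_conv,in = 1/(hA) = 1/(23.1·50.5) = 8.572×10^-4 K/W
  R_titanium = L/(kA) = 0.00651/(23.4·50.5) = 5.509×10^-6 K/W
  R_fibreglass batt = L/(kA) = 0.0752/(0.0376·50.5) = 0.03960 K/W
  R_expanded polystyrene = L/(kA) = 0.124/(0.0369·50.5) = 0.06654 K/W
ΣR = 0.1070 K/W
ΔT = Q·ΣR = 341 × 0.1070 = 36.49 K
Heat flows inward, so T_out = T_in + ΔT = -15.6 + 36.49 = 20.9 °C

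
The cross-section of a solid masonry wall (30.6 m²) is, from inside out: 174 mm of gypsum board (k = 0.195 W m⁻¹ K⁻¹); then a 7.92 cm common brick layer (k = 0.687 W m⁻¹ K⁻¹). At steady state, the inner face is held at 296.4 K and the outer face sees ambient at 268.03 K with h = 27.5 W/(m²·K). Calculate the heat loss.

Q = 832 W

Resistance network (inner→outer):
  R_gypsum board = L/(kA) = 0.174/(0.195·30.6) = 0.02916 K/W
  R_common brick = L/(kA) = 0.0792/(0.687·30.6) = 0.003767 K/W
  R_conv,out = 1/(hA) = 1/(27.5·30.6) = 0.001188 K/W
ΣR = 0.02916 + 0.003767 + 0.001188 = 0.03411 K/W
Q = ΔT/ΣR = (296.4 K − 268.03 K)/0.03411 = 832 W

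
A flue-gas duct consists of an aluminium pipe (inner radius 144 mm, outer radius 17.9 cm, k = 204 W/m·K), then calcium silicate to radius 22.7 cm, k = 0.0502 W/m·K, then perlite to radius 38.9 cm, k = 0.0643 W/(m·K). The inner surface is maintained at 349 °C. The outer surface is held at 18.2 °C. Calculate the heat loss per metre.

Q' = 159 W/m

Series thermal resistances, inner to outer:
  R'_aluminium = ln(0.179/0.144)/(2πk) = 0.2176/(2π·204) = 1.697×10^-4 m·K/W
  R'_calcium silicate = ln(0.227/0.179)/(2πk) = 0.2376/(2π·0.0502) = 0.7532 m·K/W
  R'_perlite = ln(0.389/0.227)/(2πk) = 0.5386/(2π·0.0643) = 1.333 m·K/W
ΣR = 1.697×10^-4 + 0.7532 + 1.333 = 2.086 m·K/W
Q' = ΔT/ΣR = (349 °C − 18.2 °C)/2.086 = 159 W/m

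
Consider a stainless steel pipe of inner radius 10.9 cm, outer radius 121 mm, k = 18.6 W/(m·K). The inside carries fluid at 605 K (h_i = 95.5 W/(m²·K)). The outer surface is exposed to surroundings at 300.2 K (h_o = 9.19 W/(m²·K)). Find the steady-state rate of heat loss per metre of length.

Q' = 1910 W/m

Series thermal resistances, inner to outer:
  R'_conv,in = 1/(2πr h) = 1/(2π·0.109·95.5) = 0.01529 m·K/W
  R'_stainless steel = ln(0.121/0.109)/(2πk) = 0.1044/(2π·18.6) = 8.937×10^-4 m·K/W
  R'_conv,out = 1/(2πr h) = 1/(2π·0.121·9.19) = 0.1431 m·K/W
ΣR = 0.01529 + 8.937×10^-4 + 0.1431 = 0.1593 m·K/W
Q' = ΔT/ΣR = (605 K − 300.2 K)/0.1593 = 1910 W/m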